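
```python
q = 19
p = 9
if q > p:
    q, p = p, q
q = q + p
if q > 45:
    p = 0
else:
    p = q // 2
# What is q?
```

Trace:
`q = 19` → q = 19
`p = 9` → p = 9
`if q > p: ...` → q > p is True → q = 9; p = 19
`q = q + p` → q = 28
`if q > 45: ...` → q > 45 is False, take else branch → p = 14
So q = 28

Answer: 28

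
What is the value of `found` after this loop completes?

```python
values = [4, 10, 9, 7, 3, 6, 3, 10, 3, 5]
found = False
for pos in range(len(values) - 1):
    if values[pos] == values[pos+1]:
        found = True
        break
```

Check consecutive duplicates in [4, 10, 9, 7, 3, 6, 3, 10, 3, 5]
`found` takes the values: False

Answer: False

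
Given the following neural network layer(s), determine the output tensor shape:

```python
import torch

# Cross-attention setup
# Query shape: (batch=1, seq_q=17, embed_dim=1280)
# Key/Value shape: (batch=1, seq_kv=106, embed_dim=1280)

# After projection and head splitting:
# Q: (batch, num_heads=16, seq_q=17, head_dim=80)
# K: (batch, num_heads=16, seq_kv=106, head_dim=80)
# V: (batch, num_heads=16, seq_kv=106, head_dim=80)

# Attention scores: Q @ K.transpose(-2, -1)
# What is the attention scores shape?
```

Input: (1, 17, 1280) -> Output: (1, 16, 17, 106)

Answer: (1, 16, 17, 106)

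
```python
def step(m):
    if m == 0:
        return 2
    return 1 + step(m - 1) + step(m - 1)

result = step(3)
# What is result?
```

step(m) = 1 + 2·step(m-1), step(0)=2. Closed form: (2+1)·2^3 - 1 = 23.

Answer: 23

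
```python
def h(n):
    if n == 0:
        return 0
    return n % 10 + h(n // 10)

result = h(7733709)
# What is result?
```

Sum of digits of 7733709: 9 + 0 + 7 + 3 + 3 + 7 + 7 = 36

Answer: 36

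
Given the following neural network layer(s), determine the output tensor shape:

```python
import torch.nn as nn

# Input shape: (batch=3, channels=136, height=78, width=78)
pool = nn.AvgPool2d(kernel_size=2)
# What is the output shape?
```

Input: (3, 136, 78, 78) -> Output: (3, 136, 39, 39)

Answer: (3, 136, 39, 39)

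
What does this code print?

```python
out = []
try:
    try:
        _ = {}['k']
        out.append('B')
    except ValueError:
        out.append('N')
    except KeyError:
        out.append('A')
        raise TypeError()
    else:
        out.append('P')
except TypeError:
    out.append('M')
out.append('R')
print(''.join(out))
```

Execution trace: 'A' (inner except KeyError) → 'M' (outer except TypeError) → 'R' (after the try/except). Output: AMR

Answer: AMR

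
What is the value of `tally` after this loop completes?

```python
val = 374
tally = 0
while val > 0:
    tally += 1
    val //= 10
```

Count digits by repeated division by 10
`tally` takes the values: 0 → 1 → 2 → 3

Answer: 3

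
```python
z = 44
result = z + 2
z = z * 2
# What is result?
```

Trace:
`z = 44` → z = 44
`result = z + 2` → result = 46
`z = z * 2` → z = 88
So result = 46

Answer: 46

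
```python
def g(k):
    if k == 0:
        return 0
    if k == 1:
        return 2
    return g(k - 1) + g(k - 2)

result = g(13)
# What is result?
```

Build up from base cases: g(0)=0, g(1)=2, g(2)=2, g(3)=4, g(4)=6, g(5)=10, g(6)=16, ..., g(13)=466

Answer: 466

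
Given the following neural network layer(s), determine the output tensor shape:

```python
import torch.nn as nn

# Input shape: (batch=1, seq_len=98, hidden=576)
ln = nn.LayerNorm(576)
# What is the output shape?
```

Input: (1, 98, 576) -> Output: (1, 98, 576)

Answer: (1, 98, 576)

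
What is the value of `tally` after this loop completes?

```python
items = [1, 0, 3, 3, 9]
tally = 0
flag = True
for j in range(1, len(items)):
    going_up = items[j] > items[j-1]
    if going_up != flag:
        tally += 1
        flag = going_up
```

Count direction changes in [1, 0, 3, 3, 9]
`tally` takes the values: 0 → 1 → 2 → 3 → 4

Answer: 4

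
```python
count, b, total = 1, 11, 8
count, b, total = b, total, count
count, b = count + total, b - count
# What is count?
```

Trace:
`count, b, total = 1, 11, 8` → count = 1; b = 11; total = 8
`count, b, total = b, total, count` → count = 11; b = 8; total = 1
`count, b = count + total, b - count` → count = 12; b = -3
So count = 12

Answer: 12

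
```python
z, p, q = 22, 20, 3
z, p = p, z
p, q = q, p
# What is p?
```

Trace:
`z, p, q = 22, 20, 3` → z = 22; p = 20; q = 3
`z, p = p, z` → z = 20; p = 22
`p, q = q, p` → p = 3; q = 22
So p = 3

Answer: 3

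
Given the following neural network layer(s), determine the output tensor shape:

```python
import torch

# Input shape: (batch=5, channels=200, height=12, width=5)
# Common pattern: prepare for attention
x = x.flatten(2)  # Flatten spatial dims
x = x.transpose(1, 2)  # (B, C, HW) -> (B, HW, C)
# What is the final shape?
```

Input: (5, 200, 12, 5) -> after flatten(2): (5, 200, 60) -> Output: (5, 60, 200)

Answer: (5, 60, 200)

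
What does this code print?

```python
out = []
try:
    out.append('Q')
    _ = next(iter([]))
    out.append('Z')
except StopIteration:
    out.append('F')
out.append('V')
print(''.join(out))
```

Execution trace: 'Q' (try body) → 'F' (except StopIteration) → 'V' (after the try/except). Output: QFV

Answer: QFV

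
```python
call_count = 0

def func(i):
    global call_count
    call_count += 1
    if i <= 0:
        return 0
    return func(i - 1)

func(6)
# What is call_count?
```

Linear recursion stepping by 1: 7 calls from i=6 down to ≤0.

Answer: 7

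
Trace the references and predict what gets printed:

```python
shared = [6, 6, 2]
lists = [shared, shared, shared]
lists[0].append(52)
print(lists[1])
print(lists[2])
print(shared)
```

Key concept: list of same reference.
Step by step:
`shared = [6, 6, 2]` → shared = [6, 6, 2]
`lists = [shared, shared, shared]` → lists = [[6, 6, 2], [6, 6, 2], [6, 6, 2]]
`lists[0].append(52)` → shared = [6, 6, 2, 52]; lists = [[6, 6, 2, 52], [6, 6, 2, 52], [6, 6, 2, 52]]
`print(lists[1])` → prints [6, 6, 2, 52]
`print(lists[2])` → prints [6, 6, 2, 52]
`print(shared)` → prints [6, 6, 2, 52]

Answer:
[6, 6, 2, 52]
[6, 6, 2, 52]
[6, 6, 2, 52]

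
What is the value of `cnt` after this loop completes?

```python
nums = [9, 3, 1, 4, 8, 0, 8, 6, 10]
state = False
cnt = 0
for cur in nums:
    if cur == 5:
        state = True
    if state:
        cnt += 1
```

Count elements after first 5 in [9, 3, 1, 4, 8, 0, 8, 6, 10]
`cnt` takes the values: 0

Answer: 0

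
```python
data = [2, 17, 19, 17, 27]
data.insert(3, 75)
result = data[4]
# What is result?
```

Trace:
`data = [2, 17, 19, 17, 27]` → data = [2, 17, 19, 17, 27]
`data.insert(3, 75)` → data = [2, 17, 19, 75, 17, 27]
`result = data[4]` → result = 17
So result = 17

Answer: 17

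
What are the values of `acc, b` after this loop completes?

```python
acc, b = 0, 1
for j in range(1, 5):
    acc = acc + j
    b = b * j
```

Sum and factorial of 1 to 4
`acc, b` takes the values: (0, 1) → (1, 1) → (3, 1) → (3, 2) → (6, 2) → (6, 6) → (10, 6) → (10, 24)

Answer: 10, 24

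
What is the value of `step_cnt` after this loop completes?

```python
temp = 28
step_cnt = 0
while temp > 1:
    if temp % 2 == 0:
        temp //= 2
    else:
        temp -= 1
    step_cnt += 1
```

Steps to reduce 28 to 1
`step_cnt` takes the values: 0 → 1 → 2 → 3 → 4 → 5 → 6

Answer: 6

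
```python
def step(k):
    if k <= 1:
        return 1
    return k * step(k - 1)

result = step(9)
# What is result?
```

step(9) = 9 * 8 * 7 * 6 * 5 * 4 * 3 * 2 * 1 = 362880

Answer: 362880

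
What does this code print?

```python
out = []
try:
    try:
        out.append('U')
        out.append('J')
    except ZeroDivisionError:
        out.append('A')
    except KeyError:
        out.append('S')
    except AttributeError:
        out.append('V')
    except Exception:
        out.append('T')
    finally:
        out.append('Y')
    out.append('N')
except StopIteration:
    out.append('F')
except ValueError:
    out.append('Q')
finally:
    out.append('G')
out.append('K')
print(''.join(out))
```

Execution trace: 'U' (inner try body) → 'J' (inner try body, no exception) → 'Y' (inner finally) → 'N' (try body, no exception) → 'G' (finally) → 'K' (after the try/except). Output: UJYNGK

Answer: UJYNGK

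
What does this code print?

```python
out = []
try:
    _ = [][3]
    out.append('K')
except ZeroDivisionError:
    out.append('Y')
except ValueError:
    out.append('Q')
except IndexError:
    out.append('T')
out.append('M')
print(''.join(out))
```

Execution trace: 'T' (except IndexError) → 'M' (after the try/except). Output: TM

Answer: TM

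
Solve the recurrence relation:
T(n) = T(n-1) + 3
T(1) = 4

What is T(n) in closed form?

Unrolling: T(n) = T(1) + 3·(n-1) = 4 + 3(n-1) = 3n + 1.

Answer: T(n) = 3n + 1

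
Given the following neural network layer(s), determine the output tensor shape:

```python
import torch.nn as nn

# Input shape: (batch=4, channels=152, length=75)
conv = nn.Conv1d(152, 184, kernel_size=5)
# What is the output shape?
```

Input: (4, 152, 75) -> Output: (4, 184, 71)

Answer: (4, 184, 71)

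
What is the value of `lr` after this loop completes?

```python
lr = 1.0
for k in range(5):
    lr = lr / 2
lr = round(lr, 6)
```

Halving LR 5 times: 1 / 2^5
`lr` takes the values: 1.0 → 0.5 → 0.25 → 0.125 → 0.0625 → 0.03125

Answer: 0.03125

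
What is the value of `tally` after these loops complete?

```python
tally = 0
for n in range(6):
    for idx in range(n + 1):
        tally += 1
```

Triangle: 1 + 2 + ... + 6
`tally` takes the values: 0 → 1 → 2 → 3 → 4 → 5 → 6 → 7 → 8 → 9 → 10 → 11 → 12 → 13 → 14 → 15 → 16 → 17 → 18 → 19 → 20 → 21

Answer: 21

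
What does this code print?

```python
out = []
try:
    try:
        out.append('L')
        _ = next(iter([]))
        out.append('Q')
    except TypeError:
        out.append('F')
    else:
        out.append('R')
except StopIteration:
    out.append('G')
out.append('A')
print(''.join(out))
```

Execution trace: 'L' (inner try body) → 'G' (outer except StopIteration) → 'A' (after the try/except). Output: LGA

Answer: LGA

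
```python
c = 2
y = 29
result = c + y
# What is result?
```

Trace:
`c = 2` → c = 2
`y = 29` → y = 29
`result = c + y` → result = 31
So result = 31

Answer: 31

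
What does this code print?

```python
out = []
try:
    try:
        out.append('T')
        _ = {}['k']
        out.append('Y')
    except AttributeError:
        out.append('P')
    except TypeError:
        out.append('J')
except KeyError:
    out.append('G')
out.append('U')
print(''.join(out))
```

Execution trace: 'T' (try body) → 'G' (outer except KeyError) → 'U' (after the try/except). Output: TGU

Answer: TGU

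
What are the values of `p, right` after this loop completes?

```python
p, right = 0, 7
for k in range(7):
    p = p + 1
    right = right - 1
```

p goes 0→7, right goes 7→0
`p, right` takes the values: (0, 7) → (1, 7) → (1, 6) → (2, 6) → (2, 5) → (3, 5) → (3, 4) → (4, 4) → (4, 3) → (5, 3) → (5, 2) → (6, 2) → (6, 1) → (7, 1) → (7, 0)

Answer: 7, 0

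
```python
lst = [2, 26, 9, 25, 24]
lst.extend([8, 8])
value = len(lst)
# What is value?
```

Trace:
`lst = [2, 26, 9, 25, 24]` → lst = [2, 26, 9, 25, 24]
`lst.extend([8, 8])` → lst = [2, 26, 9, 25, 24, 8, 8]
`value = len(lst)` → value = 7
So value = 7

Answer: 7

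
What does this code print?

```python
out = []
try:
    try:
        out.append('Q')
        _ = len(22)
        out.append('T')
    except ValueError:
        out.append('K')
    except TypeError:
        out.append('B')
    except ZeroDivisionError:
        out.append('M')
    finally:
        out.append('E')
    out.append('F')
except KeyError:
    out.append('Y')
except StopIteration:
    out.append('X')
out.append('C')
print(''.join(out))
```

Execution trace: 'Q' (inner try body) → 'B' (inner except TypeError) → 'E' (inner finally) → 'F' (try body, no exception) → 'C' (after the try/except). Output: QBEFC

Answer: QBEFC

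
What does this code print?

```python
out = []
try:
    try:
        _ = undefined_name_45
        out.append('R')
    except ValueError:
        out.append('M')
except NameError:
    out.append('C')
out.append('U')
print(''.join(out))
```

Execution trace: 'C' (outer except NameError) → 'U' (after the try/except). Output: CU

Answer: CU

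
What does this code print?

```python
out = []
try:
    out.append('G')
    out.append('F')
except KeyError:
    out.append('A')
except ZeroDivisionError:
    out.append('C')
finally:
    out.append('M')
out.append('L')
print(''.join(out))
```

Execution trace: 'G' (try body) → 'F' (try body, no exception) → 'M' (finally) → 'L' (after the try/except). Output: GFML

Answer: GFML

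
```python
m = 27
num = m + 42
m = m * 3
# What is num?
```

Trace:
`m = 27` → m = 27
`num = m + 42` → num = 69
`m = m * 3` → m = 81
So num = 69

Answer: 69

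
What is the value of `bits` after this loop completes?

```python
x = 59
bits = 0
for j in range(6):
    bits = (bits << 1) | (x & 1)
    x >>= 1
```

Reverse lowest 6 bits of 59
`bits` takes the values: 0 → 1 → 3 → 6 → 13 → 27 → 55

Answer: 55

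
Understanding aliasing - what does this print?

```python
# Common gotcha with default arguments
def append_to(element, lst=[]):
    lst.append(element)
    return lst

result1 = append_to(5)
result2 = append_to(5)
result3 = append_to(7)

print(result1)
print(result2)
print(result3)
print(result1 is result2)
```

Key concept: mutable default argument gotcha.
Step by step:
`result1 = append_to(5)` → result1 = [5]
`result2 = append_to(5)` → result1 = [5, 5] (same object as result2); result2 = [5, 5] (same object as result1)
`result3 = append_to(7)` → result1 = [5, 5, 7] (same object as result2, result3); result2 = [5, 5, 7] (same object as result1, result3); result3 = [5, 5, 7] (same object as result1, result2)
`print(result1)` → prints [5, 5, 7]
`print(result2)` → prints [5, 5, 7]
`print(result3)` → prints [5, 5, 7]
`print(result1 is result2)` → prints True

Answer:
[5, 5, 7]
[5, 5, 7]
[5, 5, 7]
True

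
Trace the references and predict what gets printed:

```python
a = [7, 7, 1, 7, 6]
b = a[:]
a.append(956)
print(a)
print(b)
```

Key concept: slice [:] creates copy.
Step by step:
`a = [7, 7, 1, 7, 6]` → a = [7, 7, 1, 7, 6]
`b = a[:]` → b = [7, 7, 1, 7, 6]
`a.append(956)` → a = [7, 7, 1, 7, 6, 956]
`print(a)` → prints [7, 7, 1, 7, 6, 956]
`print(b)` → prints [7, 7, 1, 7, 6]

Answer:
[7, 7, 1, 7, 6, 956]
[7, 7, 1, 7, 6]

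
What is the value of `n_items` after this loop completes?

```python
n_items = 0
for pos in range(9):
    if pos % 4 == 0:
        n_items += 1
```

Count numbers divisible by 4 in range(9)
`n_items` takes the values: 0 → 1 → 2 → 3

Answer: 3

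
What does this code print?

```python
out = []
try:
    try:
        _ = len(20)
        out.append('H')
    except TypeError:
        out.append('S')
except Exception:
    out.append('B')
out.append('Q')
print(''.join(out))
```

Execution trace: 'S' (inner except TypeError) → 'Q' (after the try/except). Output: SQ

Answer: SQ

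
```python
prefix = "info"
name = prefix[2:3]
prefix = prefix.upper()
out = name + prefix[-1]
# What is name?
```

Trace:
`prefix = "info"` → prefix = 'info'
`name = prefix[2:3]` → name = 'f'
`prefix = prefix.upper()` → prefix = 'INFO'
`out = name + prefix[-1]` → out = 'fO'
So name = 'f'

Answer: 'f'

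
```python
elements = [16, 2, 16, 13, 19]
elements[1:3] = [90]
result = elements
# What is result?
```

Trace:
`elements = [16, 2, 16, 13, 19]` → elements = [16, 2, 16, 13, 19]
`elements[1:3] = [90]` → elements = [16, 90, 13, 19]
`result = elements` → result = [16, 90, 13, 19]
So result = [16, 90, 13, 19]

Answer: [16, 90, 13, 19]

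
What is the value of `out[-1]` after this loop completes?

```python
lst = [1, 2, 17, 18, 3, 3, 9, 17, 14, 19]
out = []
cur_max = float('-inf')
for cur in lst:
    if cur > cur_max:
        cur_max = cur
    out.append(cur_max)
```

Running max ends at 19
`out` takes the values: [] → [1] → [1, 2] → [1, 2, 17] → [1, 2, 17, 18] → [1, 2, 17, 18, 18] → [1, 2, 17, 18, 18, 18] → [1, 2, 17, 18, 18, 18, 18] → [1, 2, 17, 18, 18, 18, 18, 18] → [1, 2, 17, 18, 18, 18, 18, 18, 18] → [1, 2, 17, 18, 18, 18, 18, 18, 18, 19]
So `out[-1]` = 19

Answer: 19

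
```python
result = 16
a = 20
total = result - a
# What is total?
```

Trace:
`result = 16` → result = 16
`a = 20` → a = 20
`total = result - a` → total = -4
So total = -4

Answer: -4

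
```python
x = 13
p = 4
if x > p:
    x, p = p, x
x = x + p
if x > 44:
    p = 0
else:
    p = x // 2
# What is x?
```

Trace:
`x = 13` → x = 13
`p = 4` → p = 4
`if x > p: ...` → x > p is True → x = 4; p = 13
`x = x + p` → x = 17
`if x > 44: ...` → x > 44 is False, take else branch → p = 8
So x = 17

Answer: 17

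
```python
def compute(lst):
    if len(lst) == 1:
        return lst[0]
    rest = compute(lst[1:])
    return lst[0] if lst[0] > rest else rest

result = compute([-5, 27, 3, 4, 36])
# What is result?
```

Recursive max over [-5, 27, 3, 4, 36] = 36

Answer: 36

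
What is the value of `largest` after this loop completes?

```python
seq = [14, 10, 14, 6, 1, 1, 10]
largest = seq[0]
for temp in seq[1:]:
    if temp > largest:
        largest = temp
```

Maximum of [14, 10, 14, 6, 1, 1, 10]
`largest` takes the values: 14

Answer: 14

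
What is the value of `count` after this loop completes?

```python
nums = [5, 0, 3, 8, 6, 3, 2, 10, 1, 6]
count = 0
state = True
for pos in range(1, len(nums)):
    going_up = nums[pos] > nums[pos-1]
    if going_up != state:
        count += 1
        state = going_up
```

Count direction changes in [5, 0, 3, 8, 6, 3, 2, 10, 1, 6]
`count` takes the values: 0 → 1 → 2 → 3 → 4 → 5 → 6

Answer: 6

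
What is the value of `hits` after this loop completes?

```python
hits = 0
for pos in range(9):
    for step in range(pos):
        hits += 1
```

Triangle number: 0+1+2+...+8
`hits` takes the values: 0 → 1 → 2 → 3 → 4 → 5 → 6 → 7 → 8 → 9 → 10 → 11 → 12 → 13 → 14 → 15 → 16 → 17 → 18 → 19 → 20 → 21 → 22 → 23 → 24 → 25 → 26 → 27 → 28 → 29 → 30 → 31 → 32 → 33 → 34 → 35 → 36

Answer: 36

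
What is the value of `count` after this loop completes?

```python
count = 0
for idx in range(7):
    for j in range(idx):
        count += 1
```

Triangle number: 0+1+2+...+6
`count` takes the values: 0 → 1 → 2 → 3 → 4 → 5 → 6 → 7 → 8 → 9 → 10 → 11 → 12 → 13 → 14 → 15 → 16 → 17 → 18 → 19 → 20 → 21

Answer: 21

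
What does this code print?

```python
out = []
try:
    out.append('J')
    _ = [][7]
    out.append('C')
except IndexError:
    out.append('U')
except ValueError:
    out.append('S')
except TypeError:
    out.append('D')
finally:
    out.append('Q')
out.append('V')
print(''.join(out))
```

Execution trace: 'J' (try body) → 'U' (except IndexError) → 'Q' (finally) → 'V' (after the try/except). Output: JUQV

Answer: JUQV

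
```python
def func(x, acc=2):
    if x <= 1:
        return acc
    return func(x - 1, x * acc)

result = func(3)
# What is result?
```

Accumulator trace (n, acc): (3, 2) -> (2, 6) -> (1, 12) -> return 12

Answer: 12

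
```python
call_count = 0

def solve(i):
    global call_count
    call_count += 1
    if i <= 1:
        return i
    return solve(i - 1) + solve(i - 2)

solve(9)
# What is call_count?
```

Calls(i) = 1 + Calls(i-1) + Calls(i-2); Calls(0)=Calls(1)=1. For i=9 this gives 109.

Answer: 109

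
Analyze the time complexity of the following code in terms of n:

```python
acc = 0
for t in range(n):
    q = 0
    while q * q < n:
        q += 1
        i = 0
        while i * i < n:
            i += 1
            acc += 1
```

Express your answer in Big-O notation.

Each loop level contributes: n × √n × √n. Multiplying the contributions gives O(n^2).

Answer: O(n^2)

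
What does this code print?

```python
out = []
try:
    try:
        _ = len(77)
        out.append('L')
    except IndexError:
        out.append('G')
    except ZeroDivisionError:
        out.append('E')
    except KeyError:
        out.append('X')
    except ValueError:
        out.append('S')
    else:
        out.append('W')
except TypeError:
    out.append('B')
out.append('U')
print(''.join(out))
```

Execution trace: 'B' (outer except TypeError) → 'U' (after the try/except). Output: BU

Answer: BU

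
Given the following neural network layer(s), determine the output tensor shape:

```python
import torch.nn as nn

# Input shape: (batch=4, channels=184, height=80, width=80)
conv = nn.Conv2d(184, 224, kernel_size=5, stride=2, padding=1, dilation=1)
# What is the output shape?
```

Input: (4, 184, 80, 80) -> Output: (4, 224, 39, 39)

Answer: (4, 224, 39, 39)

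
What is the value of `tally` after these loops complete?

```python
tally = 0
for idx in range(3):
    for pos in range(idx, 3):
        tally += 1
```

Upper triangle: 3 + 2 + ... + 1
`tally` takes the values: 0 → 1 → 2 → 3 → 4 → 5 → 6

Answer: 6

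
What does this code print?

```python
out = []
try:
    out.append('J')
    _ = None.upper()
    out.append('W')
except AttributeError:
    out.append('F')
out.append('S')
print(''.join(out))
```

Execution trace: 'J' (try body) → 'F' (except AttributeError) → 'S' (after the try/except). Output: JFS

Answer: JFS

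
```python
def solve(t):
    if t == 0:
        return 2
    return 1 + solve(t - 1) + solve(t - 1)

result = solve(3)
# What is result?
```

solve(t) = 1 + 2·solve(t-1), solve(0)=2. Closed form: (2+1)·2^3 - 1 = 23.

Answer: 23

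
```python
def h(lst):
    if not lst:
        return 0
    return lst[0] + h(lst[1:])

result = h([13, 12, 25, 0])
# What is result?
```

13 + 12 + 25 + 0 + 0 = 50

Answer: 50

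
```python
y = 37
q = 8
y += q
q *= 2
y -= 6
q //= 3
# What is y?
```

Trace:
`y = 37` → y = 37
`q = 8` → q = 8
`y += q` → y = 45
`q *= 2` → q = 16
`y -= 6` → y = 39
`q //= 3` → q = 5
So y = 39

Answer: 39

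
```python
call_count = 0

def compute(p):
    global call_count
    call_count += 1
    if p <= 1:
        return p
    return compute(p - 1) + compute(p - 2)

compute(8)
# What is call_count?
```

Calls(p) = 1 + Calls(p-1) + Calls(p-2); Calls(0)=Calls(1)=1. For p=8 this gives 67.

Answer: 67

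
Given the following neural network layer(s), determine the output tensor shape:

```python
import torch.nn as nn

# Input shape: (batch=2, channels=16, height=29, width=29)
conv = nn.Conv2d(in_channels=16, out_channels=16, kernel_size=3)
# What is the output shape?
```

Input: (2, 16, 29, 29) -> Output: (2, 16, 27, 27)

Answer: (2, 16, 27, 27)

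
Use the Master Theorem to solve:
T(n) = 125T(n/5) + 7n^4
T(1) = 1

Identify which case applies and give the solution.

a=125, b=5, f(n)=7n^4. log_5(125) = 3. Since c=4 > 3 and the regularity condition holds (125(n/5)^4 = (125/5^4)n^4 with 125/5^4 < 1), Case 3 applies: T(n) = Θ(f(n)) = O(n^4).

Answer: O(n^4) - Case 3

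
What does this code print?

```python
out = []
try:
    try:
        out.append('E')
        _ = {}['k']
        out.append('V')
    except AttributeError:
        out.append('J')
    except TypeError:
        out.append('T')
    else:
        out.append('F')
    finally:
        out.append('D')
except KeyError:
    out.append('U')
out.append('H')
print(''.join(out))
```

Execution trace: 'E' (try body) → 'D' (finally) → 'U' (outer except KeyError) → 'H' (after the try/except). Output: EDUH

Answer: EDUH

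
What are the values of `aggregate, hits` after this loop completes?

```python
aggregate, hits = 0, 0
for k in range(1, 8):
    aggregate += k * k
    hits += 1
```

Sum of squares and count
`aggregate, hits` takes the values: (0, 0) → (1, 0) → (1, 1) → (5, 1) → (5, 2) → (14, 2) → (14, 3) → (30, 3) → (30, 4) → (55, 4) → (55, 5) → (91, 5) → (91, 6) → (140, 6) → (140, 7)

Answer: 140, 7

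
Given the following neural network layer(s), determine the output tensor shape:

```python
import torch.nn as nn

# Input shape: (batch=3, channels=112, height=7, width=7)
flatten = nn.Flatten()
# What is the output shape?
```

Input: (3, 112, 7, 7) -> Output: (3, 5488)

Answer: (3, 5488)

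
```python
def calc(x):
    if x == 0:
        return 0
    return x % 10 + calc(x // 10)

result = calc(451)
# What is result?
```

Sum of digits of 451: 1 + 5 + 4 = 10

Answer: 10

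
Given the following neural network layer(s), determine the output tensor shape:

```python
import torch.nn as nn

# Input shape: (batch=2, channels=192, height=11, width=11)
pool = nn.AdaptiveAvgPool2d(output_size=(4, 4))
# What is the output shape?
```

Input: (2, 192, 11, 11) -> Output: (2, 192, 4, 4)

Answer: (2, 192, 4, 4)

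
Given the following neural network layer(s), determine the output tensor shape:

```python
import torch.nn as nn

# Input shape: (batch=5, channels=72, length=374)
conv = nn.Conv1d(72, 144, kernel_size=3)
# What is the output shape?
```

Input: (5, 72, 374) -> Output: (5, 144, 372)

Answer: (5, 144, 372)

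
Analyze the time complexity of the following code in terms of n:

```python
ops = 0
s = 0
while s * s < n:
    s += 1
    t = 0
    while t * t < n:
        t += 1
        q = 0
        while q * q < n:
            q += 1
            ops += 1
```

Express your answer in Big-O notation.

Each loop level contributes: √n × √n × √n. Multiplying the contributions gives O(n√n).

Answer: O(n√n)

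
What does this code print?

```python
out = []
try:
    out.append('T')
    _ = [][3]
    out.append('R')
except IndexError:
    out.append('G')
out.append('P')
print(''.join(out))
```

Execution trace: 'T' (try body) → 'G' (except IndexError) → 'P' (after the try/except). Output: TGP

Answer: TGP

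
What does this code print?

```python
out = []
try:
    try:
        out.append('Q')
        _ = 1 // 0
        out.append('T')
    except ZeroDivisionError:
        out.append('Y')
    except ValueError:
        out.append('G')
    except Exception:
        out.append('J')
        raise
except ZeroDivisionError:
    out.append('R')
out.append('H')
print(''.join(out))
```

Execution trace: 'Q' (inner try body) → 'Y' (inner except ZeroDivisionError) → 'H' (after the try/except). Output: QYH

Answer: QYH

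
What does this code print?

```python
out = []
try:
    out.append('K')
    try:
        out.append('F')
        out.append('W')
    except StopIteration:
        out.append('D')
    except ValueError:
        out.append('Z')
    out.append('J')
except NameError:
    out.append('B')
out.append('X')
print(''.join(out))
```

Execution trace: 'K' (try body) → 'F' (inner try body) → 'W' (inner try body, no exception) → 'J' (try body, no exception) → 'X' (after the try/except). Output: KFWJX

Answer: KFWJX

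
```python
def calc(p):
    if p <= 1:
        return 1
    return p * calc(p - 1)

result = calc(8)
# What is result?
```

calc(8) = 8 * 7 * 6 * 5 * 4 * 3 * 2 * 1 = 40320

Answer: 40320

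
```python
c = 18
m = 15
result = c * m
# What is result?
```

Trace:
`c = 18` → c = 18
`m = 15` → m = 15
`result = c * m` → result = 270
So result = 270

Answer: 270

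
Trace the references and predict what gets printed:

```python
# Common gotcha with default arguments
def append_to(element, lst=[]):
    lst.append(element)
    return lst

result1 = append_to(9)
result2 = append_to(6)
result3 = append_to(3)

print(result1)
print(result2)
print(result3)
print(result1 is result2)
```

Key concept: mutable default argument gotcha.
Step by step:
`result1 = append_to(9)` → result1 = [9]
`result2 = append_to(6)` → result1 = [9, 6] (same object as result2); result2 = [9, 6] (same object as result1)
`result3 = append_to(3)` → result1 = [9, 6, 3] (same object as result2, result3); result2 = [9, 6, 3] (same object as result1, result3); result3 = [9, 6, 3] (same object as result1, result2)
`print(result1)` → prints [9, 6, 3]
`print(result2)` → prints [9, 6, 3]
`print(result3)` → prints [9, 6, 3]
`print(result1 is result2)` → prints True

Answer:
[9, 6, 3]
[9, 6, 3]
[9, 6, 3]
True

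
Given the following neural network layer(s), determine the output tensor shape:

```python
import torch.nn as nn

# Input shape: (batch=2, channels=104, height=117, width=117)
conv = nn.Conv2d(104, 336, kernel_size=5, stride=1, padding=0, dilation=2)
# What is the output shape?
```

Input: (2, 104, 117, 117) -> Output: (2, 336, 109, 109)

Answer: (2, 336, 109, 109)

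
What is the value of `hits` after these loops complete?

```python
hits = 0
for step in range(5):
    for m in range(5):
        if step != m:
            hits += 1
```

5² - 5 (exclude diagonal)
`hits` takes the values: 0 → 1 → 2 → 3 → 4 → 5 → 6 → 7 → 8 → 9 → 10 → 11 → 12 → 13 → 14 → 15 → 16 → 17 → 18 → 19 → 20

Answer: 20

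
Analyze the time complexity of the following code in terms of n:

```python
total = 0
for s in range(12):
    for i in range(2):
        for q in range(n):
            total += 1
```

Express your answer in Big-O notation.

Each loop level contributes: 1 × 1 × n. Multiplying the contributions gives O(n).

Answer: O(n)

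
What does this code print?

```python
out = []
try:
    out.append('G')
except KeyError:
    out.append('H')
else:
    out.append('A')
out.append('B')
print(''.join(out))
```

Execution trace: 'G' (try body, no exception) → 'A' (else) → 'B' (after the try/except). Output: GAB

Answer: GAB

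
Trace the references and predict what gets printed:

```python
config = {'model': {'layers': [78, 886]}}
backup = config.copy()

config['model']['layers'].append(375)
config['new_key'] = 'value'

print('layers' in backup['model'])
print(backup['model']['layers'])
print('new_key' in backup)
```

Key concept: shallow copy gotcha with nested dict.
Step by step:
`config = {'model': {'layers': [78, 886]}}` → config = {'model': {'layers': [78, 886]}}
`backup = config.copy()` → backup = {'model': {'layers': [78, 886]}}
`config['model']['layers'].append(375)` → config = {'model': {'layers': [78, 886, 375]}}; backup = {'model': {'layers': [78, 886, 375]}}
`config['new_key'] = 'value'` → config = {'model': {'layers': [78, 886, 375]}, 'new_key': 'value'}
`print('layers' in backup['model'])` → prints True
`print(backup['model']['layers'])` → prints [78, 886, 375]
`print('new_key' in backup)` → prints False

Answer:
True
[78, 886, 375]
False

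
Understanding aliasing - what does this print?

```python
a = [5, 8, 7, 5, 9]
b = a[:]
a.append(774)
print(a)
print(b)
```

Key concept: slice [:] creates copy.
Step by step:
`a = [5, 8, 7, 5, 9]` → a = [5, 8, 7, 5, 9]
`b = a[:]` → b = [5, 8, 7, 5, 9]
`a.append(774)` → a = [5, 8, 7, 5, 9, 774]
`print(a)` → prints [5, 8, 7, 5, 9, 774]
`print(b)` → prints [5, 8, 7, 5, 9]

Answer:
[5, 8, 7, 5, 9, 774]
[5, 8, 7, 5, 9]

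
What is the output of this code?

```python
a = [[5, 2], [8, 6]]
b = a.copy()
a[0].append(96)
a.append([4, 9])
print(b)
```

Key concept: shallow copy with nested lists.
Step by step:
`a = [[5, 2], [8, 6]]` → a = [[5, 2], [8, 6]]
`b = a.copy()` → b = [[5, 2], [8, 6]]
`a[0].append(96)` → a = [[5, 2, 96], [8, 6]]; b = [[5, 2, 96], [8, 6]]
`a.append([4, 9])` → a = [[5, 2, 96], [8, 6], [4, 9]]
`print(b)` → prints [[5, 2, 96], [8, 6]]

Answer: [[5, 2, 96], [8, 6]]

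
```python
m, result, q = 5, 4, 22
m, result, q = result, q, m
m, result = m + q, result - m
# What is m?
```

Trace:
`m, result, q = 5, 4, 22` → m = 5; result = 4; q = 22
`m, result, q = result, q, m` → m = 4; result = 22; q = 5
`m, result = m + q, result - m` → m = 9; result = 18
So m = 9

Answer: 9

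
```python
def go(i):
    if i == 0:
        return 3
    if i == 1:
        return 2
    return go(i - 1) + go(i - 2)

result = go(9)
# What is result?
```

Build up from base cases: go(0)=3, go(1)=2, go(2)=5, go(3)=7, go(4)=12, go(5)=19, go(6)=31, ..., go(9)=131

Answer: 131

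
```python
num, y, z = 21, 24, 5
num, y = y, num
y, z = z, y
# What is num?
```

Trace:
`num, y, z = 21, 24, 5` → num = 21; y = 24; z = 5
`num, y = y, num` → num = 24; y = 21
`y, z = z, y` → y = 5; z = 21
So num = 24

Answer: 24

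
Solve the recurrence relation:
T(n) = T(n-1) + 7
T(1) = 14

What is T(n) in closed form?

Unrolling: T(n) = T(1) + 7·(n-1) = 14 + 7(n-1) = 7n + 7.

Answer: T(n) = 7n + 7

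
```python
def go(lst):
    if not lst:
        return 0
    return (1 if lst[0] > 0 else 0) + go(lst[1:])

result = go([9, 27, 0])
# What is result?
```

Count of positive elements in [9, 27, 0] = 2

Answer: 2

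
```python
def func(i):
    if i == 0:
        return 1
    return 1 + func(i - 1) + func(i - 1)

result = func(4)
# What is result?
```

func(i) = 1 + 2·func(i-1), func(0)=1. Closed form: (1+1)·2^4 - 1 = 31.

Answer: 31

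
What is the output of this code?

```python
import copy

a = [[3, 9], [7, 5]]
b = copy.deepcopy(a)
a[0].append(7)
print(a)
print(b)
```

Key concept: deep copy is fully independent.
Step by step:
`a = [[3, 9], [7, 5]]` → a = [[3, 9], [7, 5]]
`b = copy.deepcopy(a)` → b = [[3, 9], [7, 5]]
`a[0].append(7)` → a = [[3, 9, 7], [7, 5]]
`print(a)` → prints [[3, 9, 7], [7, 5]]
`print(b)` → prints [[3, 9], [7, 5]]

Answer:
[[3, 9, 7], [7, 5]]
[[3, 9], [7, 5]]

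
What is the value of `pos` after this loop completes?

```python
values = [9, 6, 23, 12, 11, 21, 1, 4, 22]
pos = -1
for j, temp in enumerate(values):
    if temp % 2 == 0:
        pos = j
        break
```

First even number index in [9, 6, 23, 12, 11, 21, 1, 4, 22]
`pos` takes the values: -1 → 1

Answer: 1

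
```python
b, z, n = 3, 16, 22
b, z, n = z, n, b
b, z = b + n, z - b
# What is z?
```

Trace:
`b, z, n = 3, 16, 22` → b = 3; z = 16; n = 22
`b, z, n = z, n, b` → b = 16; z = 22; n = 3
`b, z = b + n, z - b` → b = 19; z = 6
So z = 6

Answer: 6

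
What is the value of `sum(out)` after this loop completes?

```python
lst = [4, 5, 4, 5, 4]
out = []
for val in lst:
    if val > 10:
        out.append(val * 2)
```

Sum of doubled values > 10
`out` takes the values: []
So `sum(out)` = 0

Answer: 0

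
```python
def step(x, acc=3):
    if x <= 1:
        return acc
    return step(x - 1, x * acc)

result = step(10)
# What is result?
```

Accumulator trace (n, acc): (10, 3) -> (9, 30) -> (8, 270) -> (7, 2160) -> (6, 15120) -> (5, 90720) -> (4, 453600) -> (3, 1814400) -> (2, 5443200) -> (1, 10886400) -> return 10886400

Answer: 10886400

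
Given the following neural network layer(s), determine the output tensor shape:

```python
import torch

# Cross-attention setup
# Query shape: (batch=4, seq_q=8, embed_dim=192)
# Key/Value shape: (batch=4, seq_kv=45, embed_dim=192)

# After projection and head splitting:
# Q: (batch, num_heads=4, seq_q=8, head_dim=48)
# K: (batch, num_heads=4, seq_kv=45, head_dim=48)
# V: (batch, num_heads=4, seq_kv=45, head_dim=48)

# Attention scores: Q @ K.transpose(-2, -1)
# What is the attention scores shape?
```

Input: (4, 8, 192) -> Output: (4, 4, 8, 45)

Answer: (4, 4, 8, 45)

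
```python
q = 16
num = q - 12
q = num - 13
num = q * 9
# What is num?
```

Trace:
`q = 16` → q = 16
`num = q - 12` → num = 4
`q = num - 13` → q = -9
`num = q * 9` → num = -81
So num = -81

Answer: -81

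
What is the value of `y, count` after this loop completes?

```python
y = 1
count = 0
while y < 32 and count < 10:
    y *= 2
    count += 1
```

Double until >= 32 or 10 iterations
`y, count` takes the values: (1, 0) → (2, 0) → (2, 1) → (4, 1) → (4, 2) → (8, 2) → (8, 3) → (16, 3) → (16, 4) → (32, 4) → (32, 5)

Answer: 32, 5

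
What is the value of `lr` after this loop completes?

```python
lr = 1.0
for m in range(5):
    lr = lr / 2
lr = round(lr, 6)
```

Halving LR 5 times: 1 / 2^5
`lr` takes the values: 1.0 → 0.5 → 0.25 → 0.125 → 0.0625 → 0.03125

Answer: 0.03125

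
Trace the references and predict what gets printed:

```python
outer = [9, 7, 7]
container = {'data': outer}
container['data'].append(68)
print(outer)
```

Key concept: dict holds reference to list.
Step by step:
`outer = [9, 7, 7]` → outer = [9, 7, 7]
`container = {'data': outer}` → container = {'data': [9, 7, 7]}
`container['data'].append(68)` → outer = [9, 7, 7, 68]; container = {'data': [9, 7, 7, 68]}
`print(outer)` → prints [9, 7, 7, 68]

Answer: [9, 7, 7, 68]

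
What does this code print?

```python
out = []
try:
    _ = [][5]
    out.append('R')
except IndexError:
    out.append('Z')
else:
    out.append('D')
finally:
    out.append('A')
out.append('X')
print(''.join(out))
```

Execution trace: 'Z' (except IndexError) → 'A' (finally) → 'X' (after the try/except). Output: ZAX

Answer: ZAX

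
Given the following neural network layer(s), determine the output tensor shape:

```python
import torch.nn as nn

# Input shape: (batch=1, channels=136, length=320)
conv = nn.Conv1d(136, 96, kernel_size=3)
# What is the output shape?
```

Input: (1, 136, 320) -> Output: (1, 96, 318)

Answer: (1, 96, 318)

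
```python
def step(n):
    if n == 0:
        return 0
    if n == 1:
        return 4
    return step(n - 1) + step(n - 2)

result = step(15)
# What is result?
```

Build up from base cases: step(0)=0, step(1)=4, step(2)=4, step(3)=8, step(4)=12, step(5)=20, step(6)=32, ..., step(15)=2440

Answer: 2440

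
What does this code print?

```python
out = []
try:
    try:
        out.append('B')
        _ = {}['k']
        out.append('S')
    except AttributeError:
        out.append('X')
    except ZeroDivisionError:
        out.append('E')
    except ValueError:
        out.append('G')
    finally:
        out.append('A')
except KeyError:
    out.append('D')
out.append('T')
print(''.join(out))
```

Execution trace: 'B' (inner try body) → 'A' (inner finally) → 'D' (outer except KeyError) → 'T' (after the try/except). Output: BADT

Answer: BADT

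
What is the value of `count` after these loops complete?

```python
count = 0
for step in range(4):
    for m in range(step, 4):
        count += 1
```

Upper triangle: 4 + 3 + ... + 1
`count` takes the values: 0 → 1 → 2 → 3 → 4 → 5 → 6 → 7 → 8 → 9 → 10

Answer: 10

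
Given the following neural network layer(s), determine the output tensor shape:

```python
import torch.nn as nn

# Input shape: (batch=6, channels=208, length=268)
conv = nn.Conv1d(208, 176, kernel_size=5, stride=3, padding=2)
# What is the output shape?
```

Input: (6, 208, 268) -> Output: (6, 176, 90)

Answer: (6, 176, 90)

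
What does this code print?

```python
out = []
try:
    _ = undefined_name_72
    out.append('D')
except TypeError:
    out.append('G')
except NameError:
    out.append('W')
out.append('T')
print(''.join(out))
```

Execution trace: 'W' (except NameError) → 'T' (after the try/except). Output: WT

Answer: WT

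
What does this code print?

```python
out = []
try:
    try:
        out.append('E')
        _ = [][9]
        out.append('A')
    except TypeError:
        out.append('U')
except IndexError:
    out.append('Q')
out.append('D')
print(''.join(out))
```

Execution trace: 'E' (try body) → 'Q' (outer except IndexError) → 'D' (after the try/except). Output: EQD

Answer: EQD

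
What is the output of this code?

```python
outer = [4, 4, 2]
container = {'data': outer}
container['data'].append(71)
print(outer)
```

Key concept: dict holds reference to list.
Step by step:
`outer = [4, 4, 2]` → outer = [4, 4, 2]
`container = {'data': outer}` → container = {'data': [4, 4, 2]}
`container['data'].append(71)` → outer = [4, 4, 2, 71]; container = {'data': [4, 4, 2, 71]}
`print(outer)` → prints [4, 4, 2, 71]

Answer: [4, 4, 2, 71]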